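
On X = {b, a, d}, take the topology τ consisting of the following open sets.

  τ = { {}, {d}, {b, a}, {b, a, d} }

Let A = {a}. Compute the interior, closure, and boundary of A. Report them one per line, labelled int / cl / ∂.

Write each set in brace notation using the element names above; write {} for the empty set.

int(A) = {}
cl(A)  = {b, a}
∂A     = {b, a}

open subsets of A: {}; so int(A) = {}
closure: X∖int(X∖A) = X∖{d} = {b, a}
∂A = {b, a} minus {} = {b, a}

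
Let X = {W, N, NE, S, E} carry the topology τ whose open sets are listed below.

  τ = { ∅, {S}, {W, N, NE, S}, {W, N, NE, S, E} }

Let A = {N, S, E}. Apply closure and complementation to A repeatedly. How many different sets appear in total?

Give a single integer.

6

complement {W, NE}; its interior ∅; cl(A) = X∖∅ = {W, N, NE, S, E}
With k = closure, c = complement:
  1. A     = {N, S, E}
  2. kA    = {W, N, NE, S, E}
  3. cA    = {W, NE}
  4. ckA   = ∅
  5. kcA   = {W, N, NE, E}
  6. ckcA  = {S}
k, c of each give nothing new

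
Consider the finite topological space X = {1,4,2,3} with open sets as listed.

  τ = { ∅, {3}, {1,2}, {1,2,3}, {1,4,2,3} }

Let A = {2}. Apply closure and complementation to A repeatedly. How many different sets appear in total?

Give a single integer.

cl via duality: int({1,4,3}) = {3}, so X∖{3} = {1,4,2}
Write k for closure, c for complement:
  1. A     = {2}
  2. kA    = {1,4,2}
  3. cA    = {1,4,3}
  4. ckA   = {3}
  5. kcA   = {1,4,2,3}
  6. kckA  = {4,3}
  7. ckcA  = ∅
  8. ckckA = {1,2}
applying k or c yields no new set

8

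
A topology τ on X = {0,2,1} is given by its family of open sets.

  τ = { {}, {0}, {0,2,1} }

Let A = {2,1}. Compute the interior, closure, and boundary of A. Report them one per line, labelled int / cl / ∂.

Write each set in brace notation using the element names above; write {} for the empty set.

int(A) = {}
cl(A)  = {2,1}
∂A     = {2,1}

U open, U⊆A: {}. int(A) = ⋃ = {}
X∖A={0}, int(X∖A)={0}, hence cl(A)={2,1}
∂A: remove int from cl → {2,1}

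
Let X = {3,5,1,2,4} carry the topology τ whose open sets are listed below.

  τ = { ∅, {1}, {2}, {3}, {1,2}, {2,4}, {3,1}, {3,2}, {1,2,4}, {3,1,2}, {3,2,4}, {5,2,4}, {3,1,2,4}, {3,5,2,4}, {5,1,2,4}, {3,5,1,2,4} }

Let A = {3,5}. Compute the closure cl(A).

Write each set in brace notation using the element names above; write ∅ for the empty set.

cl via duality: int({1,2,4}) = {1,2,4}, so X∖{1,2,4} = {3,5}

{3,5}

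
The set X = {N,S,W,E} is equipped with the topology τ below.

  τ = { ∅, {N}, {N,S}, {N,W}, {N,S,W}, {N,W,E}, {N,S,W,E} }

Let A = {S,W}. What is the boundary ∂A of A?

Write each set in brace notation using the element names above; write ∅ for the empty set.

interior: largest open inside A is ∅ (from ∅)
cl via duality: int({N,E}) = {N}, so X∖{N} = {S,W,E}
cl∖int = {S,W,E}

{S,W,E}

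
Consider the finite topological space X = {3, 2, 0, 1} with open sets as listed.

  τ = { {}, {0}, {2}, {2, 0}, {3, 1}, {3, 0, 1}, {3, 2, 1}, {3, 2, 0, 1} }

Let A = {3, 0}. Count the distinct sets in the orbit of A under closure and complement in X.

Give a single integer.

complement {2, 1}; its interior {2}; cl(A) = X∖{2} = {3, 0, 1}
With k = closure, c = complement:
  1. A     = {3, 0}
  2. kA    = {3, 0, 1}
  3. cA    = {2, 1}
  4. ckA   = {2}
  5. kcA   = {3, 2, 1}
  6. ckcA  = {0}
k, c of each give nothing new

6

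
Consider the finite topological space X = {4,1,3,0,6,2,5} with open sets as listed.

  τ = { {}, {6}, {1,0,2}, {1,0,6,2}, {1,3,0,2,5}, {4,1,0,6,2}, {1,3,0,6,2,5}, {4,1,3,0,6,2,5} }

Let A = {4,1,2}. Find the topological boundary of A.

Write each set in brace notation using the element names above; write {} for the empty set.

{4,1,3,0,2,5}

open subsets of A: {}; so int(A) = {}
closure: X∖int(X∖A) = X∖{6} = {4,1,3,0,2,5}
∂A = {4,1,3,0,2,5} minus {} = {4,1,3,0,2,5}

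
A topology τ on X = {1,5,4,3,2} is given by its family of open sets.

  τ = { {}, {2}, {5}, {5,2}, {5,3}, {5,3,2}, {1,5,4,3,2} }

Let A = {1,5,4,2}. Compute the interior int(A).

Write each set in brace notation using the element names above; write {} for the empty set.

opens ⊆ A: {}, {2}, {5}, {5,2}; union → int = {5,2}

{5,2}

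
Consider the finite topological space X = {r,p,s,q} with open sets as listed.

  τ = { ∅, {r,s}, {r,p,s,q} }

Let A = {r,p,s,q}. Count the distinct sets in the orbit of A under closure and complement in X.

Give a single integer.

2

X∖A=∅, int(X∖A)=∅, hence cl(A)={r,p,s,q}
Orbit (k=closure, c=complement):
  1. A     = {r,p,s,q}
  2. cA    = ∅
(closed under both — stop)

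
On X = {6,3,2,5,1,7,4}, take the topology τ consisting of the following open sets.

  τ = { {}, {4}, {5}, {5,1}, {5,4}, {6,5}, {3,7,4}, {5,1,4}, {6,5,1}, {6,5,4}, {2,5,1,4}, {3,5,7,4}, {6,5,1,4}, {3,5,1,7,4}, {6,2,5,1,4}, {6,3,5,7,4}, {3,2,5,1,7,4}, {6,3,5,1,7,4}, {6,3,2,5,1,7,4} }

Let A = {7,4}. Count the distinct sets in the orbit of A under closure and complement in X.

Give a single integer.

complement {6,3,2,5,1}; its interior {6,5,1}; cl(A) = X∖{6,5,1} = {3,2,7,4}
With k = closure, c = complement:
  1. A     = {7,4}
  2. kA    = {3,2,7,4}
  3. cA    = {6,3,2,5,1}
  4. ckA   = {6,5,1}
  5. kcA   = {6,3,2,5,1,7}
  6. kckA  = {6,2,5,1}
  7. ckcA  = {4}
  8. ckckA = {3,7,4}
k, c of each give nothing new

8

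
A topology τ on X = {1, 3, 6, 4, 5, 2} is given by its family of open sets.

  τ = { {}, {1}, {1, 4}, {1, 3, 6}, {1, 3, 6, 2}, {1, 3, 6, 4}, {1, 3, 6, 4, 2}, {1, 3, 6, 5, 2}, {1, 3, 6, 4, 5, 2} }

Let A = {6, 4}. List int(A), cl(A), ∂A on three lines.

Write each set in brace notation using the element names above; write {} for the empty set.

interior: largest open inside A is {} (from {})
cl via duality: int({1, 3, 5, 2}) = {1}, so X∖{1} = {3, 6, 4, 5, 2}
cl∖int = {3, 6, 4, 5, 2}

int(A) = {}
cl(A)  = {3, 6, 4, 5, 2}
∂A     = {3, 6, 4, 5, 2}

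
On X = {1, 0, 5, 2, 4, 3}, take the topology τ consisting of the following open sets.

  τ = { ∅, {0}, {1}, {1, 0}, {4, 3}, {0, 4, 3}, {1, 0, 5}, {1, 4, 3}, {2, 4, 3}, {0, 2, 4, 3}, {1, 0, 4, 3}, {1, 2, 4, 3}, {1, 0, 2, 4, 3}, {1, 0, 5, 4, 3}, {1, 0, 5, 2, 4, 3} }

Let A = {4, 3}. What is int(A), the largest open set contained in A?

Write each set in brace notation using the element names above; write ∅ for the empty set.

U open, U⊆A: ∅, {4, 3}. int(A) = ⋃ = {4, 3}

{4, 3}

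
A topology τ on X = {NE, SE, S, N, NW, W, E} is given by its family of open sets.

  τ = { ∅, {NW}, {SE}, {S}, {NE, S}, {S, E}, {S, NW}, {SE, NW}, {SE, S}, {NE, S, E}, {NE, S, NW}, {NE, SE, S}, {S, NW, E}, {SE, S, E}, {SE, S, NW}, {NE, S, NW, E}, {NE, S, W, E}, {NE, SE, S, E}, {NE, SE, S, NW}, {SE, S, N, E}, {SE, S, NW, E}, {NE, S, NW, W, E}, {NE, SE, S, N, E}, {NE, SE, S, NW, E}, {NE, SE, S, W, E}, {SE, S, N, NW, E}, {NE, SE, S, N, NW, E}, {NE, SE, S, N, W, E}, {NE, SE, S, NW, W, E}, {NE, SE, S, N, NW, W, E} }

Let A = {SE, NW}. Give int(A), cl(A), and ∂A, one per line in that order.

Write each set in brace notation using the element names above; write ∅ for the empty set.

int(A) = {SE, NW}
cl(A)  = {SE, N, NW}
∂A     = {N}

opens ⊆ A: ∅, {NW}, {SE}, {SE, NW}; union → int = {SE, NW}
complement {NE, S, N, W, E}; its interior {NE, S, W, E}; cl(A) = X∖{NE, S, W, E} = {SE, N, NW}
boundary = {SE, N, NW} ∖ {SE, NW} = {N}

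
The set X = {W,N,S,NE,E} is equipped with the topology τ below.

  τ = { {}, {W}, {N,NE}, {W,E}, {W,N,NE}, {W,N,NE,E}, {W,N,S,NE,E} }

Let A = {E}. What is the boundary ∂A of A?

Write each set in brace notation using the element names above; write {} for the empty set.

{S,E}

interior: largest open inside A is {} (from {})
cl via duality: int({W,N,S,NE}) = {W,N,NE}, so X∖{W,N,NE} = {S,E}
cl∖int = {S,E}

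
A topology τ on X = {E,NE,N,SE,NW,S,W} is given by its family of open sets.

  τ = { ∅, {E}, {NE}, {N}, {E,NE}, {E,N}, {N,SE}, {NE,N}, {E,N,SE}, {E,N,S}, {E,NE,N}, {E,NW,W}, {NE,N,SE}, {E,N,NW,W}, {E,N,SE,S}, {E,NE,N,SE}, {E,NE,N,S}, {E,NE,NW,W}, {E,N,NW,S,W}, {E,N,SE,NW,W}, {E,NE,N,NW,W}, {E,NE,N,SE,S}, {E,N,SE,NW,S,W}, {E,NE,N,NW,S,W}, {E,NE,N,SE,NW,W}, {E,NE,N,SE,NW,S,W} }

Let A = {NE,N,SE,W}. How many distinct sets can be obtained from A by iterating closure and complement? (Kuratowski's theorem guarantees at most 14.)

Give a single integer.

8

closure: X∖int(X∖A) = X∖{E} = {NE,N,SE,NW,S,W}
Let k=closure and c=complement:
  1. A     = {NE,N,SE,W}
  2. kA    = {NE,N,SE,NW,S,W}
  3. cA    = {E,NW,S}
  4. ckA   = {E}
  5. kcA   = {E,NW,S,W}
  6. ckcA  = {NE,N,SE}
  7. kckcA = {NE,N,SE,S}
  8. ckckcA = {E,NW,W}
— saturated at 8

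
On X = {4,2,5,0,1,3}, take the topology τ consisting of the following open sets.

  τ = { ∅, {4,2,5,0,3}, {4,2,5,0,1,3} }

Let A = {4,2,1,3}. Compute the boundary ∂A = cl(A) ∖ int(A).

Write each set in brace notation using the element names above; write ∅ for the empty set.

U open, U⊆A: ∅. int(A) = ⋃ = ∅
X∖A={5,0}, int(X∖A)=∅, hence cl(A)={4,2,5,0,1,3}
∂A: remove int from cl → {4,2,5,0,1,3}

{4,2,5,0,1,3}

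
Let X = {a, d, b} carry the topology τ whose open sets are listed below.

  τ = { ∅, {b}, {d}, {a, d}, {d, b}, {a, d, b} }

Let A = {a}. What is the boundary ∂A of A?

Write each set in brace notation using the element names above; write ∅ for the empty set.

opens ⊆ A: ∅; union → int = ∅
complement {d, b}; its interior {d, b}; cl(A) = X∖{d, b} = {a}
boundary = {a} ∖ ∅ = {a}

{a}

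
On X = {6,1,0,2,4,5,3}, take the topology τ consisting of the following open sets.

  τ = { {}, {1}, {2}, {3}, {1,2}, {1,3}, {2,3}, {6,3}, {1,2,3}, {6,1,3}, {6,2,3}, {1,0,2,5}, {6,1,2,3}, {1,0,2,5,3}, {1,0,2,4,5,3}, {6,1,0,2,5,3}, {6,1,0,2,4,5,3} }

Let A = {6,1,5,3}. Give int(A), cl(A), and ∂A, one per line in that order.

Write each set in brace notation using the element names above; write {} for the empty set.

interior: largest open inside A is {6,1,3} (from {}, {1}, {3}, {1,3}, {6,3}, {6,1,3})
cl via duality: int({0,2,4}) = {2}, so X∖{2} = {6,1,0,4,5,3}
cl∖int = {0,4,5}

int(A) = {6,1,3}
cl(A)  = {6,1,0,4,5,3}
∂A     = {0,4,5}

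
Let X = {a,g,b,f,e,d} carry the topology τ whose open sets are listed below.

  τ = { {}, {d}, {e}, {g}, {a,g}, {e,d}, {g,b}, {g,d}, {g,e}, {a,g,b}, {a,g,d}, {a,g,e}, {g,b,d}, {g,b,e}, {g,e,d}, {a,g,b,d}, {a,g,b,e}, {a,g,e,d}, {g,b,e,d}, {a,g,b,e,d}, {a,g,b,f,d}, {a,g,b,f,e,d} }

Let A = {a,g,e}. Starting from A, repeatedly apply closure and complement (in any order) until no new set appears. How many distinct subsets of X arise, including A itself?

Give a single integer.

6

X∖A={b,f,d}, int(X∖A)={d}, hence cl(A)={a,g,b,f,e}
Orbit (k=closure, c=complement):
  1. A     = {a,g,e}
  2. kA    = {a,g,b,f,e}
  3. cA    = {b,f,d}
  4. ckA   = {d}
  5. kckA  = {f,d}
  6. ckckA = {a,g,b,e}
(closed under both — stop)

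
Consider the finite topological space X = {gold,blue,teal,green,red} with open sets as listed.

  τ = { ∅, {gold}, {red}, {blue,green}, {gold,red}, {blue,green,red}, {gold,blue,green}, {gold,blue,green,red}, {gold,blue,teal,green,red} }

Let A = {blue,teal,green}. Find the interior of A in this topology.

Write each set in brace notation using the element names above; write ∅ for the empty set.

{blue,green}

open subsets of A: ∅, {blue,green}; so int(A) = {blue,green}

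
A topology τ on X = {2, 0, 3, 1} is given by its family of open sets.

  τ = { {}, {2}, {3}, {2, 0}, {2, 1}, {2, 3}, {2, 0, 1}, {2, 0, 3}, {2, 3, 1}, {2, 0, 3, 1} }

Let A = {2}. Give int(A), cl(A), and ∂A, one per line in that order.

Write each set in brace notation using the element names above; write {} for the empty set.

opens ⊆ A: {}, {2}; union → int = {2}
complement {0, 3, 1}; its interior {3}; cl(A) = X∖{3} = {2, 0, 1}
boundary = {2, 0, 1} ∖ {2} = {0, 1}

int(A) = {2}
cl(A)  = {2, 0, 1}
∂A     = {0, 1}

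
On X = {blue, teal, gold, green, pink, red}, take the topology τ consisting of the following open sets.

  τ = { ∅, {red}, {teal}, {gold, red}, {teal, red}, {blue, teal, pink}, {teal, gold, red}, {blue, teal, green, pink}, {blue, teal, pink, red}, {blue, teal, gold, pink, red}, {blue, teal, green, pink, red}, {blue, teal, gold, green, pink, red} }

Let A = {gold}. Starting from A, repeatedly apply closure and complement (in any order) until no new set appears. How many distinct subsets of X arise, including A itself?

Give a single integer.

4

complement {blue, teal, green, pink, red}; its interior {blue, teal, green, pink, red}; cl(A) = X∖{blue, teal, green, pink, red} = {gold}
With k = closure, c = complement:
  1. A     = {gold}
  2. cA    = {blue, teal, green, pink, red}
  3. kcA   = {blue, teal, gold, green, pink, red}
  4. ckcA  = ∅
k, c of each give nothing new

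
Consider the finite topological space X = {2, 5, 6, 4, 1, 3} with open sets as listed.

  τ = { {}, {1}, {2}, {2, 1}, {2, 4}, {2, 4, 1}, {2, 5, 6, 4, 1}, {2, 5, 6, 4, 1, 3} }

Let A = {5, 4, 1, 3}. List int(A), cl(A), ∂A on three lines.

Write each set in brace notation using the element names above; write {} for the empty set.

int(A) = {1}
cl(A)  = {5, 6, 4, 1, 3}
∂A     = {5, 6, 4, 3}

open subsets of A: {}, {1}; so int(A) = {1}
closure: X∖int(X∖A) = X∖{2} = {5, 6, 4, 1, 3}
∂A = {5, 6, 4, 1, 3} minus {1} = {5, 6, 4, 3}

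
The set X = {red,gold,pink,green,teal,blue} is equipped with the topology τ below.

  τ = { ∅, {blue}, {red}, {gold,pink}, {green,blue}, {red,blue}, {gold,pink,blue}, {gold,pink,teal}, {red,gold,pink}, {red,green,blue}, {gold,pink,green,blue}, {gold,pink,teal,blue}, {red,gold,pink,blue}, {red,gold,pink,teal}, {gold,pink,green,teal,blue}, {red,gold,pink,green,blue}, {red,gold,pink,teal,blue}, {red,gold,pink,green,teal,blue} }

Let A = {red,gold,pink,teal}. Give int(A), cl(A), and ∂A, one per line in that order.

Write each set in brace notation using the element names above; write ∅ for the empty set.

int(A) = {red,gold,pink,teal}
cl(A)  = {red,gold,pink,teal}
∂A     = ∅

opens ⊆ A: ∅, {red}, {gold,pink}, {gold,pink,teal}, {red,gold,pink}, {red,gold,pink,teal}; union → int = {red,gold,pink,teal}
complement {green,blue}; its interior {green,blue}; cl(A) = X∖{green,blue} = {red,gold,pink,teal}
boundary = {red,gold,pink,teal} ∖ {red,gold,pink,teal} = ∅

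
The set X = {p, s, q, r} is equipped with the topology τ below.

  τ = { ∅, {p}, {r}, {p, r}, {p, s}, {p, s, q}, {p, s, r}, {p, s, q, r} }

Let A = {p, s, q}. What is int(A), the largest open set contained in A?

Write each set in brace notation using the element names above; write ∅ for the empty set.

{p, s, q}

U open, U⊆A: ∅, {p}, {p, s}, {p, s, q}. int(A) = ⋃ = {p, s, q}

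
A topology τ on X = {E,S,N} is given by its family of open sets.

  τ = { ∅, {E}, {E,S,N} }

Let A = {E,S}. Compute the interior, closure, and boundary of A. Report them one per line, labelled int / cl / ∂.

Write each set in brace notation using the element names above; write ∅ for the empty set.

int(A) = {E}
cl(A)  = {E,S,N}
∂A     = {S,N}

open subsets of A: ∅, {E}; so int(A) = {E}
closure: X∖int(X∖A) = X∖∅ = {E,S,N}
∂A = {E,S,N} minus {E} = {S,N}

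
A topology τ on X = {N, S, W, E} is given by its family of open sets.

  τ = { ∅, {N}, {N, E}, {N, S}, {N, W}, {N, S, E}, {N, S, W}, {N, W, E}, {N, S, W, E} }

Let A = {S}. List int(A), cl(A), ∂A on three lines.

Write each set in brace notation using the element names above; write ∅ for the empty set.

open subsets of A: ∅; so int(A) = ∅
closure: X∖int(X∖A) = X∖{N, W, E} = {S}
∂A = {S} minus ∅ = {S}

int(A) = ∅
cl(A)  = {S}
∂A     = {S}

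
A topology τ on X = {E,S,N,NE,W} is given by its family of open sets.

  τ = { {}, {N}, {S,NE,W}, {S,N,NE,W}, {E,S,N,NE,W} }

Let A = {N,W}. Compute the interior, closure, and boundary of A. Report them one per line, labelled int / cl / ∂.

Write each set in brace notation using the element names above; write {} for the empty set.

int(A) = {N}
cl(A)  = {E,S,N,NE,W}
∂A     = {E,S,NE,W}

interior: largest open inside A is {N} (from {}, {N})
cl via duality: int({E,S,NE}) = {}, so X∖{} = {E,S,N,NE,W}
cl∖int = {E,S,NE,W}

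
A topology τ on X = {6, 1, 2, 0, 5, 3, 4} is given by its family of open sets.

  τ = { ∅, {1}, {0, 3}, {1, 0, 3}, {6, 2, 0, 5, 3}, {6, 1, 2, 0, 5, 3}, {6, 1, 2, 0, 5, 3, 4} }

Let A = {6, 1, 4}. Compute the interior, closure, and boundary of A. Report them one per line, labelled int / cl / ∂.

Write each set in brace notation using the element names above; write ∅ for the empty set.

open subsets of A: ∅, {1}; so int(A) = {1}
closure: X∖int(X∖A) = X∖{0, 3} = {6, 1, 2, 5, 4}
∂A = {6, 1, 2, 5, 4} minus {1} = {6, 2, 5, 4}

int(A) = {1}
cl(A)  = {6, 1, 2, 5, 4}
∂A     = {6, 2, 5, 4}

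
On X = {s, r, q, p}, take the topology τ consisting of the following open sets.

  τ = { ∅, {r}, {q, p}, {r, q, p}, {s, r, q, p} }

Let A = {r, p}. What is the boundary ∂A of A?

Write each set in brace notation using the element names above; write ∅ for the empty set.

opens ⊆ A: ∅, {r}; union → int = {r}
complement {s, q}; its interior ∅; cl(A) = X∖∅ = {s, r, q, p}
boundary = {s, r, q, p} ∖ {r} = {s, q, p}

{s, q, p}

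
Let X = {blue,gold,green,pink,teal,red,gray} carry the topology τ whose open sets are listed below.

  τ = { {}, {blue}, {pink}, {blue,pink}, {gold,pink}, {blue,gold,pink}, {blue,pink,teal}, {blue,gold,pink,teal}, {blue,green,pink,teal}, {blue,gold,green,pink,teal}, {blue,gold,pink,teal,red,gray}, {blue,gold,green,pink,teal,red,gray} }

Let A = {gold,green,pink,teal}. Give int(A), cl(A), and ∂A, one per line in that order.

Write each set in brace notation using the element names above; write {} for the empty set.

int(A) = {gold,pink}
cl(A)  = {gold,green,pink,teal,red,gray}
∂A     = {green,teal,red,gray}

U open, U⊆A: {}, {pink}, {gold,pink}. int(A) = ⋃ = {gold,pink}
X∖A={blue,red,gray}, int(X∖A)={blue}, hence cl(A)={gold,green,pink,teal,red,gray}
∂A: remove int from cl → {green,teal,red,gray}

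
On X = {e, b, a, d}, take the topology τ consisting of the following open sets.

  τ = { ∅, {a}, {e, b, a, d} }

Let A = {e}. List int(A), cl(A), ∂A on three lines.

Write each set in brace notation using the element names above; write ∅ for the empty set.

int(A) = ∅
cl(A)  = {e, b, d}
∂A     = {e, b, d}

open subsets of A: ∅; so int(A) = ∅
closure: X∖int(X∖A) = X∖{a} = {e, b, d}
∂A = {e, b, d} minus ∅ = {e, b, d}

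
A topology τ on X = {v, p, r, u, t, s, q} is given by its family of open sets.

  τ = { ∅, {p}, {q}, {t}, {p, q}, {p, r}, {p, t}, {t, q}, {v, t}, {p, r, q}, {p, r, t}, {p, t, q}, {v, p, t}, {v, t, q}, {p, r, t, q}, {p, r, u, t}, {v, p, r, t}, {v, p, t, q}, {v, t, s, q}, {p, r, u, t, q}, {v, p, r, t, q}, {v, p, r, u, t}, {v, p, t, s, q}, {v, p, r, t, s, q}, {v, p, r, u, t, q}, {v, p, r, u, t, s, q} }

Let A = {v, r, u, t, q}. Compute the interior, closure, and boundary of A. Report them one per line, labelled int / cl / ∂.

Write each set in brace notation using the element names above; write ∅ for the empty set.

int(A) = {v, t, q}
cl(A)  = {v, r, u, t, s, q}
∂A     = {r, u, s}

opens ⊆ A: ∅, {t}, {q}, {v, t}, {t, q}, {v, t, q}; union → int = {v, t, q}
complement {p, s}; its interior {p}; cl(A) = X∖{p} = {v, r, u, t, s, q}
boundary = {v, r, u, t, s, q} ∖ {v, t, q} = {r, u, s}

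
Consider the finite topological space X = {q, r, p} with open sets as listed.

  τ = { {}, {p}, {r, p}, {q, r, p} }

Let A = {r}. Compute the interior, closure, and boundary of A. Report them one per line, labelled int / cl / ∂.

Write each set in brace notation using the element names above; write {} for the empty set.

int(A) = {}
cl(A)  = {q, r}
∂A     = {q, r}

U open, U⊆A: {}. int(A) = ⋃ = {}
X∖A={q, p}, int(X∖A)={p}, hence cl(A)={q, r}
∂A: remove int from cl → {q, r}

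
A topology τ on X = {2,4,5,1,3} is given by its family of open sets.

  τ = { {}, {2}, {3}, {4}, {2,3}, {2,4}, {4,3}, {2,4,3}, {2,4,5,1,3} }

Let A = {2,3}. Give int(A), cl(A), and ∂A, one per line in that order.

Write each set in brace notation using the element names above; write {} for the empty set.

int(A) = {2,3}
cl(A)  = {2,5,1,3}
∂A     = {5,1}

open subsets of A: {}, {2}, {3}, {2,3}; so int(A) = {2,3}
closure: X∖int(X∖A) = X∖{4} = {2,5,1,3}
∂A = {2,5,1,3} minus {2,3} = {5,1}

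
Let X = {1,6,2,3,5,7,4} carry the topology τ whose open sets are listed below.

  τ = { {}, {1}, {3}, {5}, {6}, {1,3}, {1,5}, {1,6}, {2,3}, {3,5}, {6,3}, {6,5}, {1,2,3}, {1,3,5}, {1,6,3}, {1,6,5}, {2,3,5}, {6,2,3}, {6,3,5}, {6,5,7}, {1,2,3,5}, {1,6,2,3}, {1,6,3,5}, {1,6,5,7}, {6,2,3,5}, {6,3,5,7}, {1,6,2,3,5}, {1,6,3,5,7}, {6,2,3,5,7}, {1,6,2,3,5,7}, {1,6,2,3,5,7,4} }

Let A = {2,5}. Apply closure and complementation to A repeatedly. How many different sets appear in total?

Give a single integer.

8

complement {1,6,3,7,4}; its interior {1,6,3}; cl(A) = X∖{1,6,3} = {2,5,7,4}
With k = closure, c = complement:
  1. A     = {2,5}
  2. kA    = {2,5,7,4}
  3. cA    = {1,6,3,7,4}
  4. ckA   = {1,6,3}
  5. kcA   = {1,6,2,3,7,4}
  6. ckcA  = {5}
  7. kckcA = {5,7,4}
  8. ckckcA = {1,6,2,3}
k, c of each give nothing new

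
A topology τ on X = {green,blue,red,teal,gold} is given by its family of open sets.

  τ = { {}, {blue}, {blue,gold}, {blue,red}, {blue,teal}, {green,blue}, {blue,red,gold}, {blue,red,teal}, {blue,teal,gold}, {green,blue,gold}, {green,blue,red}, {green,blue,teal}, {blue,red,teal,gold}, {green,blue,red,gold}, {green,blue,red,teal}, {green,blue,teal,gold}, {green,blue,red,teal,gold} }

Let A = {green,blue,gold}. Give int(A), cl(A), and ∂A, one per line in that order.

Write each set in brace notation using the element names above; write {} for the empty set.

int(A) = {green,blue,gold}
cl(A)  = {green,blue,red,teal,gold}
∂A     = {red,teal}

U open, U⊆A: {}, {blue}, {blue,gold}, {green,blue}, {green,blue,gold}. int(A) = ⋃ = {green,blue,gold}
X∖A={red,teal}, int(X∖A)={}, hence cl(A)={green,blue,red,teal,gold}
∂A: remove int from cl → {red,teal}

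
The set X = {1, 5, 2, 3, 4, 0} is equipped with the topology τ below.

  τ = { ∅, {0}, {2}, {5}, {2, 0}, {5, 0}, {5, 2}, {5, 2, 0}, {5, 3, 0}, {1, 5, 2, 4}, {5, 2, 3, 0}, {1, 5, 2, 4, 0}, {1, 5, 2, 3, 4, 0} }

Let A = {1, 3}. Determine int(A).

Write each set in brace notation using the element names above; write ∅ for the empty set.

∅

U open, U⊆A: ∅. int(A) = ⋃ = ∅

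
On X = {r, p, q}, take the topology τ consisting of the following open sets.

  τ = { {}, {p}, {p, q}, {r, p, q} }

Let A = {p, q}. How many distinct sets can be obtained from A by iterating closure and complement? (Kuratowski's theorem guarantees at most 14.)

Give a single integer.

X∖A={r}, int(X∖A)={}, hence cl(A)={r, p, q}
Orbit (k=closure, c=complement):
  1. A     = {p, q}
  2. kA    = {r, p, q}
  3. cA    = {r}
  4. ckA   = {}
(closed under both — stop)

4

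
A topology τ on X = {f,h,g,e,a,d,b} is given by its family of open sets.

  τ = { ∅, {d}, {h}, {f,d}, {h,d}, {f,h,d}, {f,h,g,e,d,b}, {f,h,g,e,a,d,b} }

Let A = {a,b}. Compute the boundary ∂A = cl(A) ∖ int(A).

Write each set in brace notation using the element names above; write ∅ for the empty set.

opens ⊆ A: ∅; union → int = ∅
complement {f,h,g,e,d}; its interior {f,h,d}; cl(A) = X∖{f,h,d} = {g,e,a,b}
boundary = {g,e,a,b} ∖ ∅ = {g,e,a,b}

{g,e,a,b}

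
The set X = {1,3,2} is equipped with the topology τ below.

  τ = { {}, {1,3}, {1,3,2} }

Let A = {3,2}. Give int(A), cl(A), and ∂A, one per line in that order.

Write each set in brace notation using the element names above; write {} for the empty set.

int(A) = {}
cl(A)  = {1,3,2}
∂A     = {1,3,2}

interior: largest open inside A is {} (from {})
cl via duality: int({1}) = {}, so X∖{} = {1,3,2}
cl∖int = {1,3,2}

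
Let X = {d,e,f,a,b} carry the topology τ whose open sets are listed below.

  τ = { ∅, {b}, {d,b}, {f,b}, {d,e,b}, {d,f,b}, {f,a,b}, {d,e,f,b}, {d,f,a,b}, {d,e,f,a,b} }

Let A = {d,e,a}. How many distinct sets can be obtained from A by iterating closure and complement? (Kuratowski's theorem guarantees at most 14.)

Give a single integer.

4

cl via duality: int({f,b}) = {f,b}, so X∖{f,b} = {d,e,a}
Write k for closure, c for complement:
  1. A     = {d,e,a}
  2. cA    = {f,b}
  3. kcA   = {d,e,f,a,b}
  4. ckcA  = ∅
applying k or c yields no new set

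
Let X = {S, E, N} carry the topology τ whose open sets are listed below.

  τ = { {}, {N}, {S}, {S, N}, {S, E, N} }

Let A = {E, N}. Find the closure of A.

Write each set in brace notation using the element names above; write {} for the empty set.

{E, N}

X∖A={S}, int(X∖A)={S}, hence cl(A)={E, N}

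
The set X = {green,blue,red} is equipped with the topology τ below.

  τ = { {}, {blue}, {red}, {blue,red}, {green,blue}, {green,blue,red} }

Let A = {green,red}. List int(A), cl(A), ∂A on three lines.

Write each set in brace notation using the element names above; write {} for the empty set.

int(A) = {red}
cl(A)  = {green,red}
∂A     = {green}

U open, U⊆A: {}, {red}. int(A) = ⋃ = {red}
X∖A={blue}, int(X∖A)={blue}, hence cl(A)={green,red}
∂A: remove int from cl → {green}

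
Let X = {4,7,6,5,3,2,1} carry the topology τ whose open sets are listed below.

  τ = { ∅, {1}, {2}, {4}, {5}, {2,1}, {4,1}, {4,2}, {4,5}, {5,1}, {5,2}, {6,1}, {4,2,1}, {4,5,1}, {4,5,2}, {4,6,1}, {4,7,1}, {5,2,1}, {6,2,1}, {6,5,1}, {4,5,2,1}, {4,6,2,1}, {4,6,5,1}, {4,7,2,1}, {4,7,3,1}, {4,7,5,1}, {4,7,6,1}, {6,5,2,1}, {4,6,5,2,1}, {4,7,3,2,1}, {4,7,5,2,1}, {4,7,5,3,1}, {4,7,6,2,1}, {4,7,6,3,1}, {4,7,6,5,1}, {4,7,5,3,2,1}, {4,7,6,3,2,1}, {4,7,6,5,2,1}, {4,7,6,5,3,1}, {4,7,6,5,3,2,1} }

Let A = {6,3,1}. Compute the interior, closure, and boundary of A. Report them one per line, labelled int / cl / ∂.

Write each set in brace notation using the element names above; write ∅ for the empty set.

interior: largest open inside A is {6,1} (from ∅, {1}, {6,1})
cl via duality: int({4,7,5,2}) = {4,5,2}, so X∖{4,5,2} = {7,6,3,1}
cl∖int = {7,3}

int(A) = {6,1}
cl(A)  = {7,6,3,1}
∂A     = {7,3}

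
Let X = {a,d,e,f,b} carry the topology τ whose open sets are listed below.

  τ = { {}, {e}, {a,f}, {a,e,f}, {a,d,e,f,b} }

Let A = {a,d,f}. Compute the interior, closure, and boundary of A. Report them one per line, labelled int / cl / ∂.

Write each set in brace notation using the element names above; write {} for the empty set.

opens ⊆ A: {}, {a,f}; union → int = {a,f}
complement {e,b}; its interior {e}; cl(A) = X∖{e} = {a,d,f,b}
boundary = {a,d,f,b} ∖ {a,f} = {d,b}

int(A) = {a,f}
cl(A)  = {a,d,f,b}
∂A     = {d,b}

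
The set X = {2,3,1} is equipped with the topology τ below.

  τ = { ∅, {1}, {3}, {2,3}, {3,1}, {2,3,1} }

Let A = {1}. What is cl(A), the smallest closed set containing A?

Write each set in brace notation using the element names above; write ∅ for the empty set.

cl via duality: int({2,3}) = {2,3}, so X∖{2,3} = {1}

{1}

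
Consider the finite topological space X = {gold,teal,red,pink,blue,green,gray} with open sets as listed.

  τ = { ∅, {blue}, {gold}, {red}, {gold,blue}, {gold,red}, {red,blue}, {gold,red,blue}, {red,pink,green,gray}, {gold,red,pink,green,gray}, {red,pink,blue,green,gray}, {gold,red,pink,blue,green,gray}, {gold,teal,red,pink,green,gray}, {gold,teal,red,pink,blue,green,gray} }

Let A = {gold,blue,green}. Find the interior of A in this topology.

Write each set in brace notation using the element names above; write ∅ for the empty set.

{gold,blue}

U open, U⊆A: ∅, {gold}, {blue}, {gold,blue}. int(A) = ⋃ = {gold,blue}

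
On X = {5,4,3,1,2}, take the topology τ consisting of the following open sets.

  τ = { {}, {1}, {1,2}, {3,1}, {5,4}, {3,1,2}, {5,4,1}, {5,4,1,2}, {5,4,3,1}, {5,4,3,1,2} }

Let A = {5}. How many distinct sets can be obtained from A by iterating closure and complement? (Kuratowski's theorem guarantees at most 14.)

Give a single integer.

6

cl via duality: int({4,3,1,2}) = {3,1,2}, so X∖{3,1,2} = {5,4}
Write k for closure, c for complement:
  1. A     = {5}
  2. kA    = {5,4}
  3. cA    = {4,3,1,2}
  4. ckA   = {3,1,2}
  5. kcA   = {5,4,3,1,2}
  6. ckcA  = {}
applying k or c yields no new set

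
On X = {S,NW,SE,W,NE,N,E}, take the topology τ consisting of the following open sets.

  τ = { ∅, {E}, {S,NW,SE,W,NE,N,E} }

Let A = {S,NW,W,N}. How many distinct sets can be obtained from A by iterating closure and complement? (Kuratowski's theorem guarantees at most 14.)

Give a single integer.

X∖A={SE,NE,E}, int(X∖A)={E}, hence cl(A)={S,NW,SE,W,NE,N}
Orbit (k=closure, c=complement):
  1. A     = {S,NW,W,N}
  2. kA    = {S,NW,SE,W,NE,N}
  3. cA    = {SE,NE,E}
  4. ckA   = {E}
  5. kcA   = {S,NW,SE,W,NE,N,E}
  6. ckcA  = ∅
(closed under both — stop)

6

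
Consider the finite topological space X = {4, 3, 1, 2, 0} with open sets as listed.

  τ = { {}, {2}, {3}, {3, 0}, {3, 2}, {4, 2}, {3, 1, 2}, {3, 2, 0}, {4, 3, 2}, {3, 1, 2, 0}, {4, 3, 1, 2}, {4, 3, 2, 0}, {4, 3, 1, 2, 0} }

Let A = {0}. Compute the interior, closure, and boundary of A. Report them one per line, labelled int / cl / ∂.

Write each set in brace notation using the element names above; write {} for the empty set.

open subsets of A: {}; so int(A) = {}
closure: X∖int(X∖A) = X∖{4, 3, 1, 2} = {0}
∂A = {0} minus {} = {0}

int(A) = {}
cl(A)  = {0}
∂A     = {0}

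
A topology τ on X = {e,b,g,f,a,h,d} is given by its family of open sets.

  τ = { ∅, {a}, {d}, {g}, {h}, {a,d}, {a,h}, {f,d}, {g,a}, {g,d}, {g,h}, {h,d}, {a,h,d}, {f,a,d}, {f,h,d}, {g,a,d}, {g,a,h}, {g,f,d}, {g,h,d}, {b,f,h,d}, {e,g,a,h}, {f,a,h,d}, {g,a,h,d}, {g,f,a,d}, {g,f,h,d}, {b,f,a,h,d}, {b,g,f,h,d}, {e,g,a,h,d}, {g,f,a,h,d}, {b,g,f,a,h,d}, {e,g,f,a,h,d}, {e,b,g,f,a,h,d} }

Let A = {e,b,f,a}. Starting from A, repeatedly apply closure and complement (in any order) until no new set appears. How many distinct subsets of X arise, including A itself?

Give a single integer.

cl via duality: int({g,h,d}) = {g,h,d}, so X∖{g,h,d} = {e,b,f,a}
Write k for closure, c for complement:
  1. A     = {e,b,f,a}
  2. cA    = {g,h,d}
  3. kcA   = {e,b,g,f,h,d}
  4. ckcA  = {a}
  5. kckcA = {e,a}
  6. ckckcA = {b,g,f,h,d}
applying k or c yields no new set

6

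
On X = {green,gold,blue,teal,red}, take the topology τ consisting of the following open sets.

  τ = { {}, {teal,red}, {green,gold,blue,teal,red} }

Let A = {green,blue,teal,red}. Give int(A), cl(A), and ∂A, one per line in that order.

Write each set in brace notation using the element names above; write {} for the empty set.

U open, U⊆A: {}, {teal,red}. int(A) = ⋃ = {teal,red}
X∖A={gold}, int(X∖A)={}, hence cl(A)={green,gold,blue,teal,red}
∂A: remove int from cl → {green,gold,blue}

int(A) = {teal,red}
cl(A)  = {green,gold,blue,teal,red}
∂A     = {green,gold,blue}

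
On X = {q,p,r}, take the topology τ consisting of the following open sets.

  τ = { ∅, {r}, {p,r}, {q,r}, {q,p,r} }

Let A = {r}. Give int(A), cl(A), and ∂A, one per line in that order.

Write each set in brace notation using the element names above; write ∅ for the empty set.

int(A) = {r}
cl(A)  = {q,p,r}
∂A     = {q,p}

open subsets of A: ∅, {r}; so int(A) = {r}
closure: X∖int(X∖A) = X∖∅ = {q,p,r}
∂A = {q,p,r} minus {r} = {q,p}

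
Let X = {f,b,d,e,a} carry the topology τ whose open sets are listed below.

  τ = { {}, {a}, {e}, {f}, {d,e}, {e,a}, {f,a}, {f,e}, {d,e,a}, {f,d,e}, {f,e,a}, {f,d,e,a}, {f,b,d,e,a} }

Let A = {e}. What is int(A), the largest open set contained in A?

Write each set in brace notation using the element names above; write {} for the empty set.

interior: largest open inside A is {e} (from {}, {e})

{e}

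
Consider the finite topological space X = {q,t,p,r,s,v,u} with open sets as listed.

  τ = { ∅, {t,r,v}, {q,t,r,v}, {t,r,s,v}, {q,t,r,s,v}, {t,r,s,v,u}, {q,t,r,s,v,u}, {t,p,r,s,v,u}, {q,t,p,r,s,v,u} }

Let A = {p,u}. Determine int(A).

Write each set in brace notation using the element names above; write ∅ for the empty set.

∅

open subsets of A: ∅; so int(A) = ∅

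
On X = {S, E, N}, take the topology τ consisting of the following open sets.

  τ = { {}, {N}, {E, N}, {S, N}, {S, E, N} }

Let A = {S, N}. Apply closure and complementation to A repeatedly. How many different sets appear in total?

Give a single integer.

4

X∖A={E}, int(X∖A)={}, hence cl(A)={S, E, N}
Orbit (k=closure, c=complement):
  1. A     = {S, N}
  2. kA    = {S, E, N}
  3. cA    = {E}
  4. ckA   = {}
(closed under both — stop)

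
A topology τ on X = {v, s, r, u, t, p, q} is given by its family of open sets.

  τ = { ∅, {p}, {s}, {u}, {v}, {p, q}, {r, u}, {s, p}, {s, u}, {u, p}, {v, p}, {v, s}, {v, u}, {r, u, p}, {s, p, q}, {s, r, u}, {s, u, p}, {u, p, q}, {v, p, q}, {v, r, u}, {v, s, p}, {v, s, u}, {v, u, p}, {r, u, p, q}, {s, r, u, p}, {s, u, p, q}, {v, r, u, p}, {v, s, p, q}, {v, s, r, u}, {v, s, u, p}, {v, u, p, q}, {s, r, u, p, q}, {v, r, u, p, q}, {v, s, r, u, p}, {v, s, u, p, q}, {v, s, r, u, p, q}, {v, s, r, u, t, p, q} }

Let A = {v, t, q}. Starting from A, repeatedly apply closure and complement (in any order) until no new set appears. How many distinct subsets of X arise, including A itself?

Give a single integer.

cl via duality: int({s, r, u, p}) = {s, r, u, p}, so X∖{s, r, u, p} = {v, t, q}
Write k for closure, c for complement:
  1. A     = {v, t, q}
  2. cA    = {s, r, u, p}
  3. kcA   = {s, r, u, t, p, q}
  4. ckcA  = {v}
  5. kckcA = {v, t}
  6. ckckcA = {s, r, u, p, q}
applying k or c yields no new set

6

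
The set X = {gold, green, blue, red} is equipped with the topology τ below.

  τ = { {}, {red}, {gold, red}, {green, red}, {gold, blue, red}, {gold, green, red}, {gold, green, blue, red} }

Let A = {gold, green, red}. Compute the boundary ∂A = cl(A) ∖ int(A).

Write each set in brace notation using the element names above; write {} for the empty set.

interior: largest open inside A is {gold, green, red} (from {}, {red}, {green, red}, {gold, red}, {gold, green, red})
cl via duality: int({blue}) = {}, so X∖{} = {gold, green, blue, red}
cl∖int = {blue}

{blue}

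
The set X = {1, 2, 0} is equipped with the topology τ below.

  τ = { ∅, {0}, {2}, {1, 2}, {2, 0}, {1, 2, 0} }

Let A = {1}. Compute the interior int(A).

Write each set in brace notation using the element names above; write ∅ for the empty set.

U open, U⊆A: ∅. int(A) = ⋃ = ∅

∅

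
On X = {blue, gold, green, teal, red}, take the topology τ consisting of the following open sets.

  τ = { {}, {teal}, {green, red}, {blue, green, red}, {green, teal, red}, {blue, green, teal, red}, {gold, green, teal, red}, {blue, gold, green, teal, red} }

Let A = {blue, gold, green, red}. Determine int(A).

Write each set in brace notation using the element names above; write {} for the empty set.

{blue, green, red}

interior: largest open inside A is {blue, green, red} (from {}, {green, red}, {blue, green, red})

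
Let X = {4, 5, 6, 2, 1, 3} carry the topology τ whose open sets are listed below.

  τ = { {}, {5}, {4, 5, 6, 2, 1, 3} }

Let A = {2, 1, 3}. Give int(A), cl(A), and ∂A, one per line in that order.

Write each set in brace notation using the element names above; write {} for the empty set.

open subsets of A: {}; so int(A) = {}
closure: X∖int(X∖A) = X∖{5} = {4, 6, 2, 1, 3}
∂A = {4, 6, 2, 1, 3} minus {} = {4, 6, 2, 1, 3}

int(A) = {}
cl(A)  = {4, 6, 2, 1, 3}
∂A     = {4, 6, 2, 1, 3}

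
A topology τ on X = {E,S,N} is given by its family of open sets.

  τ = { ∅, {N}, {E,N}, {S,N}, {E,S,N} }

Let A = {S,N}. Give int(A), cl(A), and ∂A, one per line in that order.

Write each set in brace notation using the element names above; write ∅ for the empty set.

opens ⊆ A: ∅, {N}, {S,N}; union → int = {S,N}
complement {E}; its interior ∅; cl(A) = X∖∅ = {E,S,N}
boundary = {E,S,N} ∖ {S,N} = {E}

int(A) = {S,N}
cl(A)  = {E,S,N}
∂A     = {E}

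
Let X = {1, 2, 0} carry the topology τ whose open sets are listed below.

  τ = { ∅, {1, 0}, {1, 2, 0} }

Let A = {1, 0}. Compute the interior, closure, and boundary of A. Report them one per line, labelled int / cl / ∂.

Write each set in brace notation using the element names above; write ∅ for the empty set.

int(A) = {1, 0}
cl(A)  = {1, 2, 0}
∂A     = {2}

open subsets of A: ∅, {1, 0}; so int(A) = {1, 0}
closure: X∖int(X∖A) = X∖∅ = {1, 2, 0}
∂A = {1, 2, 0} minus {1, 0} = {2}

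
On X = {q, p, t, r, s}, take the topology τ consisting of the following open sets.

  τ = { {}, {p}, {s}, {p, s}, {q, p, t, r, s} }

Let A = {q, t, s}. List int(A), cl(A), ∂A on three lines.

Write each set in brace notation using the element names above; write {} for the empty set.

open subsets of A: {}, {s}; so int(A) = {s}
closure: X∖int(X∖A) = X∖{p} = {q, t, r, s}
∂A = {q, t, r, s} minus {s} = {q, t, r}

int(A) = {s}
cl(A)  = {q, t, r, s}
∂A     = {q, t, r}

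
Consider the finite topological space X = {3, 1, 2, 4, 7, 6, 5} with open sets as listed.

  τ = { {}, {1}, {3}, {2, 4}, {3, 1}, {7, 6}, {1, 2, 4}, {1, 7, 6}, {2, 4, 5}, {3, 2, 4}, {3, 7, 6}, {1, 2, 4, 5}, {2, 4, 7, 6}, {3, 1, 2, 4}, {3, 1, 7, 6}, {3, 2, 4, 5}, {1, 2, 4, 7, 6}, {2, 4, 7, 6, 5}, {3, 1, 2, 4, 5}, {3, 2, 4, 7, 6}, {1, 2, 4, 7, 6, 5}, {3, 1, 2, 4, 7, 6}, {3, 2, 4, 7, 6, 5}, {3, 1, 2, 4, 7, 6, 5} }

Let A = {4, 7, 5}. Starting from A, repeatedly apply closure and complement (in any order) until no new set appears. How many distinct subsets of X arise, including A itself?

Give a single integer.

closure: X∖int(X∖A) = X∖{3, 1} = {2, 4, 7, 6, 5}
Let k=closure and c=complement:
  1. A     = {4, 7, 5}
  2. kA    = {2, 4, 7, 6, 5}
  3. cA    = {3, 1, 2, 6}
  4. ckA   = {3, 1}
  5. kcA   = {3, 1, 2, 4, 7, 6, 5}
  6. ckcA  = {}
— saturated at 6

6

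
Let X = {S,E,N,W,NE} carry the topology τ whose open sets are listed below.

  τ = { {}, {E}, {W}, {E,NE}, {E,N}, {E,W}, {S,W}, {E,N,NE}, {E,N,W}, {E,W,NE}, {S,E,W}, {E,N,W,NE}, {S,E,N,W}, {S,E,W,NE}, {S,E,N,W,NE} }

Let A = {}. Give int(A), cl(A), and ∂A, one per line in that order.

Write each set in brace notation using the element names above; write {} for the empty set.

int(A) = {}
cl(A)  = {}
∂A     = {}

open subsets of A: {}; so int(A) = {}
closure: X∖int(X∖A) = X∖{S,E,N,W,NE} = {}
∂A = {} minus {} = {}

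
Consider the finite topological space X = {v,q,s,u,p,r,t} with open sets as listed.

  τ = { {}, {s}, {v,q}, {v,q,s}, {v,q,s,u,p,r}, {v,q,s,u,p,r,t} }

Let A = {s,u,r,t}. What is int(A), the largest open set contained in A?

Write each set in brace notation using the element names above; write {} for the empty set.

open subsets of A: {}, {s}; so int(A) = {s}

{s}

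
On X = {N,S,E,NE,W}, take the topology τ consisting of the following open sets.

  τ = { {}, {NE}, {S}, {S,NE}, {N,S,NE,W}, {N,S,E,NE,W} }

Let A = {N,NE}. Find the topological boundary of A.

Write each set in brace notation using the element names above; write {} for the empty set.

{N,E,W}

opens ⊆ A: {}, {NE}; union → int = {NE}
complement {S,E,W}; its interior {S}; cl(A) = X∖{S} = {N,E,NE,W}
boundary = {N,E,NE,W} ∖ {NE} = {N,E,W}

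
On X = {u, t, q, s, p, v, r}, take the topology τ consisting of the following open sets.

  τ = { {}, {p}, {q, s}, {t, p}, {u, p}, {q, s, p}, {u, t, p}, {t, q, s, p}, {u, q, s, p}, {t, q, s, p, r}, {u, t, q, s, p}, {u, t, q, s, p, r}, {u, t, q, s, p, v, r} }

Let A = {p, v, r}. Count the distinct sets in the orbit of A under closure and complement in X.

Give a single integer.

8

complement {u, t, q, s}; its interior {q, s}; cl(A) = X∖{q, s} = {u, t, p, v, r}
With k = closure, c = complement:
  1. A     = {p, v, r}
  2. kA    = {u, t, p, v, r}
  3. cA    = {u, t, q, s}
  4. ckA   = {q, s}
  5. kcA   = {u, t, q, s, v, r}
  6. kckA  = {q, s, v, r}
  7. ckcA  = {p}
  8. ckckA = {u, t, p}
k, c of each give nothing new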